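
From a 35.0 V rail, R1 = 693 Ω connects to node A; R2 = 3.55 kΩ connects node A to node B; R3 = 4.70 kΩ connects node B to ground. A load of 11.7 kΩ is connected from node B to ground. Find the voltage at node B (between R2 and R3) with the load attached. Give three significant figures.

At node B, R3 is in parallel with the load: R3‖R_L = 3353 Ω.
Below node A the resistance is R2 + (R3‖R_L) = 6903 Ω, so V_A = 35.0 × 6903/7596 = 31.81 V.
Then V_B = V_A × (R3‖R_L)/(R2 + R3‖R_L) = 31.81 × 3353/6903 = 15.4 V.

V ≈ 15.4 V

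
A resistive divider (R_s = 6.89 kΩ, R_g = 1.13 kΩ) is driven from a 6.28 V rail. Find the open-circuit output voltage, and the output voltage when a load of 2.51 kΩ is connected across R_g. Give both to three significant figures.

Open-circuit: V = 6.28 × 1.13/(6.89 + 1.13) = 0.885 V.
With the load, R_g becomes R_g‖R_L = 0.7792 kΩ, so V = 6.28 × 0.7792/7.669 = 0.638 V.

Unloaded: 0.885 V; loaded: 0.638 V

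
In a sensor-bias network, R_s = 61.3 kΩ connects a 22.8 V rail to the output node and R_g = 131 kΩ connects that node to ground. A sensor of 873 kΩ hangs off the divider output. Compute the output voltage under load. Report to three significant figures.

The load sits in parallel with R_g: R_g‖R_L = (131 × 873) / (131 + 873) = 113.9 kΩ.
V_out = 22.8 × 113.9 / (61.3 + 113.9) = 22.8 × 113.9/175.2 = 14.8 V.
(Unloaded it would have been 15.5 V.)

V_out ≈ 14.8 V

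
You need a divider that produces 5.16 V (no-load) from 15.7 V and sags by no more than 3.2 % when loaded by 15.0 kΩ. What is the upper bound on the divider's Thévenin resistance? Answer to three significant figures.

Loading drop = R_th/(R_th + R_L) ≤ 0.0320, so R_th ≤ R_L · ε/(1−ε) = 15.0 kΩ × 0.0320/0.9680 = 496 Ω.
(Any R1, R2 with R2/(R1+R2) = 0.329 and R1‖R2 ≤ 496 Ω will meet the spec.)

R_th ≤ 496 Ω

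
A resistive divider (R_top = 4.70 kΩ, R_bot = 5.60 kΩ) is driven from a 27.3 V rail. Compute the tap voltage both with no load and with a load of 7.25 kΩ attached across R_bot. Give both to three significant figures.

Unloaded: 14.8 V; loaded: 11.0 V

Open-circuit: V = 27.3 × 5.60/(4.70 + 5.60) = 14.8 V.
With the load, R_bot becomes R_bot‖R_L = 3.160 kΩ, so V = 27.3 × 3.160/7.860 = 11.0 V.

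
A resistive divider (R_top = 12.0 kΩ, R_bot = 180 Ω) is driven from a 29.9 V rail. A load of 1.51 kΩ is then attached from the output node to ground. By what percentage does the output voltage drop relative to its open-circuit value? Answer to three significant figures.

Unloaded V = 29.9 × 180/12180 = 0.44187 V.
Loaded: R_bot‖R_L = 160.8 Ω, giving V = 29.9 × 160.8/12160 = 0.39543 V.
Drop = (0.44187 − 0.39543) / 0.44187 = 10.5 %.

10.5 %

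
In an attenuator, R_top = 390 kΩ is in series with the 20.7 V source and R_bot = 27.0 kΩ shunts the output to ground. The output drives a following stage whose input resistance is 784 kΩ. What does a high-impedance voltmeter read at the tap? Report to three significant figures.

V_out ≈ 1.30 V

The load sits in parallel with R_bot: R_bot‖R_L = (27.0 × 784) / (27.0 + 784) = 26.10 kΩ.
V_out = 20.7 × 26.10 / (390 + 26.10) = 20.7 × 26.10/416.1 = 1.30 V.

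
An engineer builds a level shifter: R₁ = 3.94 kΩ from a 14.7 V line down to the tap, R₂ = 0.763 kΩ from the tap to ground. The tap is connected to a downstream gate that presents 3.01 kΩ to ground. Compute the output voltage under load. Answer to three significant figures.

V_out ≈ 1.97 V

The load sits in parallel with R₂: R₂‖R_L = (763 × 3010) / (763 + 3010) = 608.7 Ω.
V_out = 14.7 × 608.7 / (3940 + 608.7) = 14.7 × 608.7/4549 = 1.97 V.
(Unloaded it would have been 2.38 V.)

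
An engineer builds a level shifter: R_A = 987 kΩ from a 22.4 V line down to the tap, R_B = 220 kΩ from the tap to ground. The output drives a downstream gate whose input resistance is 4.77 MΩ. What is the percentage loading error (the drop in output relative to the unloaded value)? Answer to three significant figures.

The divider's output (Thévenin) resistance is R_A‖R_B = 179.9 kΩ.
Fractional drop under load = R_th/(R_th + R_L) = 179.9 / (179.9 + 4770) = 0.03634.
So the output falls by 3.63 %.

3.63 %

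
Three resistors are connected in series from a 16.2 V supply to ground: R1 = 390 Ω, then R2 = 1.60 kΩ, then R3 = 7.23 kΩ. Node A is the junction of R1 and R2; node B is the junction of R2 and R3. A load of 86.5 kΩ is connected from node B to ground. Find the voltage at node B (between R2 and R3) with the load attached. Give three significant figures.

V ≈ 12.5 V

At node B, R3 is in parallel with the load: R3‖R_L = 6672 Ω.
Below node A the resistance is R2 + (R3‖R_L) = 8272 Ω, so V_A = 16.2 × 8272/8662 = 15.47 V.
Then V_B = V_A × (R3‖R_L)/(R2 + R3‖R_L) = 15.47 × 6672/8272 = 12.5 V.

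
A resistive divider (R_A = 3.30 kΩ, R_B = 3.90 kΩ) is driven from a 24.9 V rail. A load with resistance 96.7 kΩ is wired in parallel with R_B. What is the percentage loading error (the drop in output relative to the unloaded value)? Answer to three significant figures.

1.81 %

The divider's output (Thévenin) resistance is R_A‖R_B = 1.788 kΩ.
Fractional drop under load = R_th/(R_th + R_L) = 1.788 / (1.788 + 96.7) = 0.01815.
So the output falls by 1.81 %.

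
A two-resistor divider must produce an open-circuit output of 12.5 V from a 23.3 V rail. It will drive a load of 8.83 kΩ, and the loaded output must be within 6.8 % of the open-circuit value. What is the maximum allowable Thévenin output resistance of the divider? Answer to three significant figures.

R_th ≤ 644 Ω

Loading drop = R_th/(R_th + R_L) ≤ 0.0680, so R_th ≤ R_L · ε/(1−ε) = 8.83 kΩ × 0.0680/0.9320 = 644 Ω.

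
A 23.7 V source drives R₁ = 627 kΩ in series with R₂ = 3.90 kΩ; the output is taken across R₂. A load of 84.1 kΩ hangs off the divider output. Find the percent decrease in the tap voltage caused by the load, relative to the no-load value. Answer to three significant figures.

4.41 %

The divider's output (Thévenin) resistance is R₁‖R₂ = 3.876 kΩ.
Fractional drop under load = R_th/(R_th + R_L) = 3.876 / (3.876 + 84.1) = 0.04406.
So the output falls by 4.41 %.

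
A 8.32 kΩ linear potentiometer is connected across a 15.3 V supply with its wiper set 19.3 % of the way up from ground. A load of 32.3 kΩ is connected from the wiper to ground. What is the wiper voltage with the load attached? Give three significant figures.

V ≈ 2.84 V

The wiper splits the pot into (1−α)R = 6.714 kΩ above and αR = 1.606 kΩ below.
Lower section ‖ load = 1.530 kΩ.
V_wiper = 15.3 × 1.530/(6.714 + 1.530) = 2.84 V.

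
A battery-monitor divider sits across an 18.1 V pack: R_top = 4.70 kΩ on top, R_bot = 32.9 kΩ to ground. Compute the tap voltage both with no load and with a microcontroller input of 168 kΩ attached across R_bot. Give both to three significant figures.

Open-circuit: V = 18.1 × 32.9/(4.70 + 32.9) = 15.8 V.
With the load, R_bot becomes R_bot‖R_L = 27.51 kΩ, so V = 18.1 × 27.51/32.21 = 15.5 V.

Unloaded: 15.8 V; loaded: 15.5 V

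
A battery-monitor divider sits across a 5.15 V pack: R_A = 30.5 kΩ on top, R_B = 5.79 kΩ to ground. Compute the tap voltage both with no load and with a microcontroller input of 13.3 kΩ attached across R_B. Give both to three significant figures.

Unloaded: 0.822 V; loaded: 0.602 V

Open-circuit: V = 5.15 × 5.79/(30.5 + 5.79) = 0.822 V.
With the load, R_B becomes R_B‖R_L = 4.034 kΩ, so V = 5.15 × 4.034/34.53 = 0.602 V.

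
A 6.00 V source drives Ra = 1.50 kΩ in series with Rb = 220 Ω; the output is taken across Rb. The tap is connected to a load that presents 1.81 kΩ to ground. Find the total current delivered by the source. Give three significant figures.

I ≈ 3.54 mA

Rb‖R_L = 196.2 Ω, so the source sees Ra + Rb‖R_L = 1696 Ω.
I = 6.00 V / 1696 Ω = 3.54 mA.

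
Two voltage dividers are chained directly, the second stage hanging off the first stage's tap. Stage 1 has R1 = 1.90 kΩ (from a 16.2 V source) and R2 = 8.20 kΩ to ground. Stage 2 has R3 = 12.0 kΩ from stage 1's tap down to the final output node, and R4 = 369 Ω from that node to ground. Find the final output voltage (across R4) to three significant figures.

Stage 2 presents R3+R4 = 12370 Ω as a load on stage 1's tap.
Stage 1's lower leg becomes R2‖(R3+R4) = 4931 Ω, so V_mid = 16.2 × 4931/6831 = 11.69 V.
Stage 2 is itself unloaded: V_out = V_mid × R4/(R3+R4) = 11.69 × 369/12370 = 0.349 V.

V_out ≈ 0.349 V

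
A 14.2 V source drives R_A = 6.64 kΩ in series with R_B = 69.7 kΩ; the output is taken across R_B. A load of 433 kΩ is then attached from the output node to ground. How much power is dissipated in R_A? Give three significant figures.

P ≈ 0.301 mW

Total resistance from the source is R_A + (R_B‖R_L) = 66.68 kΩ, so I = 14.2/66.68 kΩ = 0.2130 mA.
P = I²·R_A = (0.2130 mA)² × 6.64 kΩ = 0.301 mW.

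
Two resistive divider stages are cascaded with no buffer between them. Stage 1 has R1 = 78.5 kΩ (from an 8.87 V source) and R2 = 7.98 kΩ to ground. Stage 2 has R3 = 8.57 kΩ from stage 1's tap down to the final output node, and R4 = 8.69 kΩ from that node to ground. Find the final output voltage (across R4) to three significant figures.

V_out ≈ 0.290 V

Stage 2 presents R3+R4 = 17.26 kΩ as a load on stage 1's tap.
Stage 1's lower leg becomes R2‖(R3+R4) = 5.457 kΩ, so V_mid = 8.87 × 5.457/83.96 = 0.5765 V.
Stage 2 is itself unloaded: V_out = V_mid × R4/(R3+R4) = 0.5765 × 8.69/17.26 = 0.290 V.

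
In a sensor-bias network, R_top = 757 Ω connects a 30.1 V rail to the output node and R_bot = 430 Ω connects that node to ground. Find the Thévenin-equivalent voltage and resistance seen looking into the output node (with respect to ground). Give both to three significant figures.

V_th is the open-circuit tap voltage: 30.1 × 430/(757 + 430) = 10.9 V.
With the supply zeroed, R_top and R_bot appear in parallel from the tap: R_th = R_top‖R_bot = (757 × 430)/1187 = 274 Ω.

V_th = 10.9 V, R_th = 274 Ω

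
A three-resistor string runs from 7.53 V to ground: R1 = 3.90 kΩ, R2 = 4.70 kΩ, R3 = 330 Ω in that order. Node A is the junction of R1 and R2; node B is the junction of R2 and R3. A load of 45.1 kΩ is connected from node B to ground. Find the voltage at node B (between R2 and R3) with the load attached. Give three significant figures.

V ≈ 0.276 V

At node B, R3 is in parallel with the load: R3‖R_L = 327.6 Ω.
Below node A the resistance is R2 + (R3‖R_L) = 5028 Ω, so V_A = 7.53 × 5028/8928 = 4.241 V.
Then V_B = V_A × (R3‖R_L)/(R2 + R3‖R_L) = 4.241 × 327.6/5028 = 0.276 V.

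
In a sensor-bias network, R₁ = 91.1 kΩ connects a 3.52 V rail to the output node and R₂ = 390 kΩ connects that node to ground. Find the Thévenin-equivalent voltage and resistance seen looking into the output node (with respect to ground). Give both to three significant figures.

V_th is the open-circuit tap voltage: 3.52 × 390/(91.1 + 390) = 2.85 V.
With the supply zeroed, R₁ and R₂ appear in parallel from the tap: R_th = R₁‖R₂ = (91.1 × 390)/481.1 = 73.8 kΩ.

V_th = 2.85 V, R_th = 73.8 kΩ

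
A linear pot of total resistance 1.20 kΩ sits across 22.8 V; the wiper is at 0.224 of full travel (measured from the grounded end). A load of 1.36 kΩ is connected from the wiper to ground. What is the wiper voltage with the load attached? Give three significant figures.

V ≈ 4.43 V

The wiper splits the pot into (1−α)R = 931.2 Ω above and αR = 268.8 Ω below.
Lower section ‖ load = 224.4 Ω.
V_wiper = 22.8 × 224.4/(931.2 + 224.4) = 4.43 V.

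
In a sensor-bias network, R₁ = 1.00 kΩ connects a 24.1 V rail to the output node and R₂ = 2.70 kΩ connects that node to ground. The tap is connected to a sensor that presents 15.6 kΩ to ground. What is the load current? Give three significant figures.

R₂‖R_L = 2.302 kΩ; V_out = 24.1 × 2.302/3.302 = 16.80 V.
I_L = V_out / R_L = 16.80 / 15.6 kΩ = 1.08 mA.

I_L ≈ 1.08 mA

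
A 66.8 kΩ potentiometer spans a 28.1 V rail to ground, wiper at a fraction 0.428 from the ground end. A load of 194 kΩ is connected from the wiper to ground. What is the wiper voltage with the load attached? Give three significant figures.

V ≈ 11.1 V

The wiper splits the pot into (1−α)R = 38.21 kΩ above and αR = 28.59 kΩ below.
Lower section ‖ load = 24.92 kΩ.
V_wiper = 28.1 × 24.92/(38.21 + 24.92) = 11.1 V.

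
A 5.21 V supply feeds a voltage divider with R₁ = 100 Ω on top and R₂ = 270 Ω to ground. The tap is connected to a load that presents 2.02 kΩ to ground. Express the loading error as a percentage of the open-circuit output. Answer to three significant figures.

3.49 %

The divider's output (Thévenin) resistance is R₁‖R₂ = 72.97 Ω.
Fractional drop under load = R_th/(R_th + R_L) = 72.97 / (72.97 + 2020) = 0.03487.
So the output falls by 3.49 %.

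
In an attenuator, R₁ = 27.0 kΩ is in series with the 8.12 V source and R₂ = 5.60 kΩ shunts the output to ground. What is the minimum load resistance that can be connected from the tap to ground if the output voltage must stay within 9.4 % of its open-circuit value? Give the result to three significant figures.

R_L(min) ≈ 44.7 kΩ

Output resistance R_th = R₁‖R₂ = (27.0 × 5.60)/32.60 = 4.638 kΩ.
The fractional drop is R_th/(R_th + R_L); requiring this ≤ 0.0940 gives R_L ≥ R_th(1/0.0940 − 1) = 4.638 × 9.638 = 44.7 kΩ.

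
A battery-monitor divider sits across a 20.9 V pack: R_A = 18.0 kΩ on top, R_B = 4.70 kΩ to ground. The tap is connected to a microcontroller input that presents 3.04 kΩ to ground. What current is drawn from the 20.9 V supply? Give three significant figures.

R_B‖R_L = 1.846 kΩ, so the source sees R_A + R_B‖R_L = 19.85 kΩ.
I = 20.9 V / 19.85 kΩ = 1.05 mA.

I ≈ 1.05 mA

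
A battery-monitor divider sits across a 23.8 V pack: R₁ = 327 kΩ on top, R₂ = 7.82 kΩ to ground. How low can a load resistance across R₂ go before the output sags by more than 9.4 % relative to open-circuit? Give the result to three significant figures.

Output resistance R_th = R₁‖R₂ = (327 × 7.82)/334.8 = 7.637 kΩ.
The fractional drop is R_th/(R_th + R_L); requiring this ≤ 0.0940 gives R_L ≥ R_th(1/0.0940 − 1) = 7.637 × 9.638 = 73.6 kΩ.

R_L(min) ≈ 73.6 kΩ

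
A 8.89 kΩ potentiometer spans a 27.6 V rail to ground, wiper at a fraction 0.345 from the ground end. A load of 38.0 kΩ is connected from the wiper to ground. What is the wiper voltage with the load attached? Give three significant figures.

The wiper splits the pot into (1−α)R = 5.823 kΩ above and αR = 3.067 kΩ below.
Lower section ‖ load = 2.838 kΩ.
V_wiper = 27.6 × 2.838/(5.823 + 2.838) = 9.04 V.

V ≈ 9.04 V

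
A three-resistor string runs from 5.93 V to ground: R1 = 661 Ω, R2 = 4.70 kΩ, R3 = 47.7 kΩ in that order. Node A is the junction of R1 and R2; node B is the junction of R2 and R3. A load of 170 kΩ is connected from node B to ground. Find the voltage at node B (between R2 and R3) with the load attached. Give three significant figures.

V ≈ 5.18 V

At node B, R3 is in parallel with the load: R3‖R_L = 37250 Ω.
Below node A the resistance is R2 + (R3‖R_L) = 41950 Ω, so V_A = 5.93 × 41950/42610 = 5.838 V.
Then V_B = V_A × (R3‖R_L)/(R2 + R3‖R_L) = 5.838 × 37250/41950 = 5.18 V.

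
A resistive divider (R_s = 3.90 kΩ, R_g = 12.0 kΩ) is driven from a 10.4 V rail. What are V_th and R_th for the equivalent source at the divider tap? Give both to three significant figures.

V_th = 7.85 V, R_th = 2.94 kΩ

V_th is the open-circuit tap voltage: 10.4 × 12.0/(3.90 + 12.0) = 7.85 V.
With the supply zeroed, R_s and R_g appear in parallel from the tap: R_th = R_s‖R_g = (3.90 × 12.0)/15.90 = 2.94 kΩ.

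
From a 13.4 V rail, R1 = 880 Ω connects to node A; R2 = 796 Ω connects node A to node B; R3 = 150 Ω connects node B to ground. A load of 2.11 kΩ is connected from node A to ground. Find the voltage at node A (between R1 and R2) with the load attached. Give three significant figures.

Below node A the series string R2+R3 = 946.0 Ω sits in parallel with the 2110 Ω load: 653.2 Ω.
V_A = 13.4 × 653.2/(880 + 653.2) = 5.71 V.

V ≈ 5.71 V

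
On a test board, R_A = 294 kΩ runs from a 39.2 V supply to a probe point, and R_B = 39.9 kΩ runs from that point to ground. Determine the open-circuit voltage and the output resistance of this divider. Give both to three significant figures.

V_th is the open-circuit tap voltage: 39.2 × 39.9/(294 + 39.9) = 4.68 V.
With the supply zeroed, R_A and R_B appear in parallel from the tap: R_th = R_A‖R_B = (294 × 39.9)/333.9 = 35.1 kΩ.

V_th = 4.68 V, R_th = 35.1 kΩ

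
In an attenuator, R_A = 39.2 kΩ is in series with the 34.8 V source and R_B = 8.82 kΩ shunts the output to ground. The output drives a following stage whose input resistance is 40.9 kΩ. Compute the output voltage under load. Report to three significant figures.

The load sits in parallel with R_B: R_B‖R_L = (8.82 × 40.9) / (8.82 + 40.9) = 7.255 kΩ.
V_out = 34.8 × 7.255 / (39.2 + 7.255) = 34.8 × 7.255/46.46 = 5.44 V.
(Unloaded it would have been 6.39 V.)

V_out ≈ 5.44 V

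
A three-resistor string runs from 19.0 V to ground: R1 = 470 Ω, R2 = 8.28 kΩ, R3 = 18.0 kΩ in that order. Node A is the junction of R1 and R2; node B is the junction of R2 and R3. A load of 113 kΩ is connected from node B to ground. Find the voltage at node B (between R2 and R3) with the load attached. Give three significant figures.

V ≈ 12.2 V

At node B, R3 is in parallel with the load: R3‖R_L = 15530 Ω.
Below node A the resistance is R2 + (R3‖R_L) = 23810 Ω, so V_A = 19.0 × 23810/24280 = 18.63 V.
Then V_B = V_A × (R3‖R_L)/(R2 + R3‖R_L) = 18.63 × 15530/23810 = 12.2 V.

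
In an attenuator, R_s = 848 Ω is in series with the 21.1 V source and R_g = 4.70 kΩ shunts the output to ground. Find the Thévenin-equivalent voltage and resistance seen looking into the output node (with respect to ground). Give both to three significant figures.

V_th = 17.9 V, R_th = 718 Ω

V_th is the open-circuit tap voltage: 21.1 × 4700/(848 + 4700) = 17.9 V.
With the supply zeroed, R_s and R_g appear in parallel from the tap: R_th = R_s‖R_g = (848 × 4700)/5548 = 718 Ω.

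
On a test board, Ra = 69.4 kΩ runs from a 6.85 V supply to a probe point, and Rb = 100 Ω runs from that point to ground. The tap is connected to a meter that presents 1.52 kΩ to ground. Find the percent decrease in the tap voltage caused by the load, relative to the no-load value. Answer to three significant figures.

The divider's output (Thévenin) resistance is Ra‖Rb = 99.86 Ω.
Fractional drop under load = R_th/(R_th + R_L) = 99.86 / (99.86 + 1520) = 0.06165.
So the output falls by 6.16 %.

6.16 %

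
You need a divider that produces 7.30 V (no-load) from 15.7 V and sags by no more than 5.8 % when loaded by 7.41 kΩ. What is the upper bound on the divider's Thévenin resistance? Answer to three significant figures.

R_th ≤ 456 Ω

Loading drop = R_th/(R_th + R_L) ≤ 0.0580, so R_th ≤ R_L · ε/(1−ε) = 7.41 kΩ × 0.0580/0.9420 = 456 Ω.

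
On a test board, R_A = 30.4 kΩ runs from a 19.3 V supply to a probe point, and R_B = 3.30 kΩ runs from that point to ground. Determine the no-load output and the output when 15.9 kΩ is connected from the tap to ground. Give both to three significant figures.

Unloaded: 1.89 V; loaded: 1.59 V

Open-circuit: V = 19.3 × 3.30/(30.4 + 3.30) = 1.89 V.
With the load, R_B becomes R_B‖R_L = 2.733 kΩ, so V = 19.3 × 2.733/33.13 = 1.59 V.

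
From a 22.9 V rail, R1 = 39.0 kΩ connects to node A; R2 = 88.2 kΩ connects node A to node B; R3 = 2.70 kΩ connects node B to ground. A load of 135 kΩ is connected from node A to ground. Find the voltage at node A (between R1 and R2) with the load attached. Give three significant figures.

V ≈ 13.3 V

Below node A the series string R2+R3 = 90.90 kΩ sits in parallel with the 135 kΩ load: 54.32 kΩ.
V_A = 22.9 × 54.32/(39.0 + 54.32) = 13.3 V.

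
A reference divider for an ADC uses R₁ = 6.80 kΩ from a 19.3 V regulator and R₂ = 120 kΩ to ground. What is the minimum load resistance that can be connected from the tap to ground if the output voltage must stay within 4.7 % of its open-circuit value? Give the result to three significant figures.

R_L(min) ≈ 130 kΩ

Output resistance R_th = R₁‖R₂ = (6.80 × 120)/126.8 = 6.435 kΩ.
The fractional drop is R_th/(R_th + R_L); requiring this ≤ 0.0470 gives R_L ≥ R_th(1/0.0470 − 1) = 6.435 × 20.28 = 130 kΩ.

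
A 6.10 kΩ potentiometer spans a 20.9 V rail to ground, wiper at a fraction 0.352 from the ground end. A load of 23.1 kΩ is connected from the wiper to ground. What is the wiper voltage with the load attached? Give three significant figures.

The wiper splits the pot into (1−α)R = 3.953 kΩ above and αR = 2.147 kΩ below.
Lower section ‖ load = 1.965 kΩ.
V_wiper = 20.9 × 1.965/(3.953 + 1.965) = 6.94 V.

V ≈ 6.94 V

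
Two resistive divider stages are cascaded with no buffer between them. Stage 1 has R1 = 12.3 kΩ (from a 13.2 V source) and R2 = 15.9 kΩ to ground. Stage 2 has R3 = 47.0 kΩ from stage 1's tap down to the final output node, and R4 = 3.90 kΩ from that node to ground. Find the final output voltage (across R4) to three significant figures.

V_out ≈ 0.502 V

Stage 2 presents R3+R4 = 50.90 kΩ as a load on stage 1's tap.
Stage 1's lower leg becomes R2‖(R3+R4) = 12.12 kΩ, so V_mid = 13.2 × 12.12/24.42 = 6.550 V.
Stage 2 is itself unloaded: V_out = V_mid × R4/(R3+R4) = 6.550 × 3.90/50.90 = 0.502 V.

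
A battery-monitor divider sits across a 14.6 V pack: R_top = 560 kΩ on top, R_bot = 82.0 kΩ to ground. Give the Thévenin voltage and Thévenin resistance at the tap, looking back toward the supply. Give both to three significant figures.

V_th = 1.86 V, R_th = 71.5 kΩ

V_th is the open-circuit tap voltage: 14.6 × 82.0/(560 + 82.0) = 1.86 V.
With the supply zeroed, R_top and R_bot appear in parallel from the tap: R_th = R_top‖R_bot = (560 × 82.0)/642.0 = 71.5 kΩ.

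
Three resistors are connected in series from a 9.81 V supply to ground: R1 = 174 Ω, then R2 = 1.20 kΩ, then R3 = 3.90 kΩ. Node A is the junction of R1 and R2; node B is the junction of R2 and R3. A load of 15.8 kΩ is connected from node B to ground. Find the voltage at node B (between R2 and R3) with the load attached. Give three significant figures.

V ≈ 6.82 V

At node B, R3 is in parallel with the load: R3‖R_L = 3128 Ω.
Below node A the resistance is R2 + (R3‖R_L) = 4328 Ω, so V_A = 9.81 × 4328/4502 = 9.431 V.
Then V_B = V_A × (R3‖R_L)/(R2 + R3‖R_L) = 9.431 × 3128/4328 = 6.82 V.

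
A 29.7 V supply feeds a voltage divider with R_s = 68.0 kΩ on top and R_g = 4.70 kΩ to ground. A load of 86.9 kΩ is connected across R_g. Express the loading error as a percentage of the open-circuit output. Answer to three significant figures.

The divider's output (Thévenin) resistance is R_s‖R_g = 4.396 kΩ.
Fractional drop under load = R_th/(R_th + R_L) = 4.396 / (4.396 + 86.9) = 0.04815.
So the output falls by 4.82 %.

4.82 %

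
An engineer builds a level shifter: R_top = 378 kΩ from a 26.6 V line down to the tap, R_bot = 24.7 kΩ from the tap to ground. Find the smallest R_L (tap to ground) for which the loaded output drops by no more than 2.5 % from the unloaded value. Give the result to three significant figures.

R_L(min) ≈ 904 kΩ

Output resistance R_th = R_top‖R_bot = (378 × 24.7)/402.7 = 23.19 kΩ.
The fractional drop is R_th/(R_th + R_L); requiring this ≤ 0.0250 gives R_L ≥ R_th(1/0.0250 − 1) = 23.19 × 39.00 = 904 kΩ.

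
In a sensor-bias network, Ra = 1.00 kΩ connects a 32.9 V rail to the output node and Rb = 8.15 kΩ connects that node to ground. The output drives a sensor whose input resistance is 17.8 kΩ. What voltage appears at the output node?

V_out ≈ 27.9 V

The load sits in parallel with Rb: Rb‖R_L = (8.15 × 17.8) / (8.15 + 17.8) = 5.590 kΩ.
V_out = 32.9 × 5.590 / (1.00 + 5.590) = 32.9 × 5.590/6.590 = 27.9 V.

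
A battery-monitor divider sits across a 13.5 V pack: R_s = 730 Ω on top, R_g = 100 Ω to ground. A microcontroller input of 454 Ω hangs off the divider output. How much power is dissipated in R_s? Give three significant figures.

Total resistance from the source is R_s + (R_g‖R_L) = 811.9 Ω, so I = 13.5/811.9 Ω = 16.63 mA.
P = I²·R_s = (16.63 mA)² × 730 Ω = 202 mW.

P ≈ 202 mW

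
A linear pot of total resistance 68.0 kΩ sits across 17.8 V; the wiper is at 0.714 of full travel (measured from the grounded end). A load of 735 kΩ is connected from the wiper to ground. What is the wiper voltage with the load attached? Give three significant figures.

V ≈ 12.5 V

The wiper splits the pot into (1−α)R = 19.45 kΩ above and αR = 48.55 kΩ below.
Lower section ‖ load = 45.54 kΩ.
V_wiper = 17.8 × 45.54/(19.45 + 45.54) = 12.5 V.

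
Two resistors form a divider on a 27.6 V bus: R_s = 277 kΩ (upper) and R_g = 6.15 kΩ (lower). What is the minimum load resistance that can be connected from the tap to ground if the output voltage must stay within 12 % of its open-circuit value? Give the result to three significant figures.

Output resistance R_th = R_s‖R_g = (277 × 6.15)/283.1 = 6.016 kΩ.
The fractional drop is R_th/(R_th + R_L); requiring this ≤ 0.120 gives R_L ≥ R_th(1/0.120 − 1) = 6.016 × 7.333 = 44.1 kΩ.

R_L(min) ≈ 44.1 kΩ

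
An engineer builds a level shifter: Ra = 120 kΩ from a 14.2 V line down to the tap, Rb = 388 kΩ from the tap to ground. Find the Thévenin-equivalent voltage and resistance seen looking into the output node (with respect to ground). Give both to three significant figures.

V_th = 10.8 V, R_th = 91.7 kΩ

V_th is the open-circuit tap voltage: 14.2 × 388/(120 + 388) = 10.8 V.
With the supply zeroed, Ra and Rb appear in parallel from the tap: R_th = Ra‖Rb = (120 × 388)/508.0 = 91.7 kΩ.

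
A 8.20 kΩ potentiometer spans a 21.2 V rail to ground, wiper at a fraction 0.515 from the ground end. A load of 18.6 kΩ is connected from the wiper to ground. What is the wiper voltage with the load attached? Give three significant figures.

V ≈ 9.84 V

The wiper splits the pot into (1−α)R = 3.977 kΩ above and αR = 4.223 kΩ below.
Lower section ‖ load = 3.442 kΩ.
V_wiper = 21.2 × 3.442/(3.977 + 3.442) = 9.84 V.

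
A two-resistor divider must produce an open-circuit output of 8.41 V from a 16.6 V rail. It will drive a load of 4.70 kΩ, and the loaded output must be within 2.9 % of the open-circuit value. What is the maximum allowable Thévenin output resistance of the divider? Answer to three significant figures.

Loading drop = R_th/(R_th + R_L) ≤ 0.0290, so R_th ≤ R_L · ε/(1−ε) = 4.70 kΩ × 0.0290/0.9710 = 140 Ω.
(Any R1, R2 with R2/(R1+R2) = 0.507 and R1‖R2 ≤ 140 Ω will meet the spec.)

R_th ≤ 140 Ω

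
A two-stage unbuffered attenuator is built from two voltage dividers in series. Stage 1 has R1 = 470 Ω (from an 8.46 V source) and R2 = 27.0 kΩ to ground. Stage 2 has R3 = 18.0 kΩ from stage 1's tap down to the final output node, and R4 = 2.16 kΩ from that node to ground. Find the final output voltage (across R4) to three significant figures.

V_out ≈ 0.871 V

Stage 2 presents R3+R4 = 20160 Ω as a load on stage 1's tap.
Stage 1's lower leg becomes R2‖(R3+R4) = 11540 Ω, so V_mid = 8.46 × 11540/12010 = 8.129 V.
Stage 2 is itself unloaded: V_out = V_mid × R4/(R3+R4) = 8.129 × 2160/20160 = 0.871 V.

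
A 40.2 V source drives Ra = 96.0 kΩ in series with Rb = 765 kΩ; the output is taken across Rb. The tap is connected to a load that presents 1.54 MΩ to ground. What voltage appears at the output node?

V_out ≈ 33.8 V

The load sits in parallel with Rb: Rb‖R_L = (765 × 1540) / (765 + 1540) = 511.1 kΩ.
V_out = 40.2 × 511.1 / (96.0 + 511.1) = 40.2 × 511.1/607.1 = 33.8 V.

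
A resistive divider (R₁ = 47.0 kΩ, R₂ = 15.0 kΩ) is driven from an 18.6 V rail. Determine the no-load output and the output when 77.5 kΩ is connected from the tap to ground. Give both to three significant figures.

Unloaded: 4.50 V; loaded: 3.92 V

Open-circuit: V = 18.6 × 15.0/(47.0 + 15.0) = 4.50 V.
With the load, R₂ becomes R₂‖R_L = 12.57 kΩ, so V = 18.6 × 12.57/59.57 = 3.92 V.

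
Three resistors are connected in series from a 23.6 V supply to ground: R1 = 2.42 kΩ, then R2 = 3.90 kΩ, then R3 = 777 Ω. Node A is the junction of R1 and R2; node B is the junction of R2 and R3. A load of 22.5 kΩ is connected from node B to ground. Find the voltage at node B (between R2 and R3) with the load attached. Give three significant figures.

At node B, R3 is in parallel with the load: R3‖R_L = 751.1 Ω.
Below node A the resistance is R2 + (R3‖R_L) = 4651 Ω, so V_A = 23.6 × 4651/7071 = 15.52 V.
Then V_B = V_A × (R3‖R_L)/(R2 + R3‖R_L) = 15.52 × 751.1/4651 = 2.51 V.

V ≈ 2.51 V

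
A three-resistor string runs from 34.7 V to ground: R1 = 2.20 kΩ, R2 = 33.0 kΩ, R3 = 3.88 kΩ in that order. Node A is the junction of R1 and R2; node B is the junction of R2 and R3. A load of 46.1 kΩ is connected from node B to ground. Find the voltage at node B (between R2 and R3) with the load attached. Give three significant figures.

At node B, R3 is in parallel with the load: R3‖R_L = 3.579 kΩ.
Below node A the resistance is R2 + (R3‖R_L) = 36.58 kΩ, so V_A = 34.7 × 36.58/38.78 = 32.73 V.
Then V_B = V_A × (R3‖R_L)/(R2 + R3‖R_L) = 32.73 × 3.579/36.58 = 3.20 V.

V ≈ 3.20 V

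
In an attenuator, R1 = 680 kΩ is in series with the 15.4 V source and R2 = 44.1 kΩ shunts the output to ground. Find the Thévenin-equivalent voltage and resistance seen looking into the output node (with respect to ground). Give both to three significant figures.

V_th = 0.938 V, R_th = 41.4 kΩ

V_th is the open-circuit tap voltage: 15.4 × 44.1/(680 + 44.1) = 0.938 V.
With the supply zeroed, R1 and R2 appear in parallel from the tap: R_th = R1‖R2 = (680 × 44.1)/724.1 = 41.4 kΩ.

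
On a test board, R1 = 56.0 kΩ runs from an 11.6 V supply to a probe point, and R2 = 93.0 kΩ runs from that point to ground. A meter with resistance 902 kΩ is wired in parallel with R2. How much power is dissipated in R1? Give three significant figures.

P ≈ 0.383 mW

Total resistance from the source is R1 + (R2‖R_L) = 140.3 kΩ, so I = 11.6/140.3 kΩ = 0.08268 mA.
P = I²·R1 = (0.08268 mA)² × 56.0 kΩ = 0.383 mW.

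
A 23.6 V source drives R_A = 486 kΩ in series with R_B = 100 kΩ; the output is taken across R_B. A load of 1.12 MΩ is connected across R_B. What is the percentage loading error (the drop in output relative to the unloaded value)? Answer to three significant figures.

The divider's output (Thévenin) resistance is R_A‖R_B = 82.94 kΩ.
Fractional drop under load = R_th/(R_th + R_L) = 82.94 / (82.94 + 1120) = 0.06894.
So the output falls by 6.89 %.

6.89 %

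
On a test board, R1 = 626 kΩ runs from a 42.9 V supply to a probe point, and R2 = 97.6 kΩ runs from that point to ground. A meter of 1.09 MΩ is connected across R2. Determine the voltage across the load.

The load sits in parallel with R2: R2‖R_L = (97.6 × 1090) / (97.6 + 1090) = 89.58 kΩ.
V_out = 42.9 × 89.58 / (626 + 89.58) = 42.9 × 89.58/715.6 = 5.37 V.

V_out ≈ 5.37 V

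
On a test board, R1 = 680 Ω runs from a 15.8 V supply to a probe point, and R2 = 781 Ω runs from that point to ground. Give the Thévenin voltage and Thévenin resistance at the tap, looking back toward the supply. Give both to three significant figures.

V_th is the open-circuit tap voltage: 15.8 × 781/(680 + 781) = 8.45 V.
With the supply zeroed, R1 and R2 appear in parallel from the tap: R_th = R1‖R2 = (680 × 781)/1461 = 364 Ω.

V_th = 8.45 V, R_th = 364 Ω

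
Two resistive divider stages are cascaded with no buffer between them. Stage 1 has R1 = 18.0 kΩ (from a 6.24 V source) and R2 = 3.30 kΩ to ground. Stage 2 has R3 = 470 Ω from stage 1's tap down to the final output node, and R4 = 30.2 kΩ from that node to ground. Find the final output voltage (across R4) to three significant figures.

V_out ≈ 0.873 V

Stage 2 presents R3+R4 = 30670 Ω as a load on stage 1's tap.
Stage 1's lower leg becomes R2‖(R3+R4) = 2979 Ω, so V_mid = 6.24 × 2979/20980 = 0.8862 V.
Stage 2 is itself unloaded: V_out = V_mid × R4/(R3+R4) = 0.8862 × 30200/30670 = 0.873 V.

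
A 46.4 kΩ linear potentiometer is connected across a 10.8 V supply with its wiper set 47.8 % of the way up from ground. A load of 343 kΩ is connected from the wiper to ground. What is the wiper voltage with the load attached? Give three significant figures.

The wiper splits the pot into (1−α)R = 24.22 kΩ above and αR = 22.18 kΩ below.
Lower section ‖ load = 20.83 kΩ.
V_wiper = 10.8 × 20.83/(24.22 + 20.83) = 4.99 V.

V ≈ 4.99 V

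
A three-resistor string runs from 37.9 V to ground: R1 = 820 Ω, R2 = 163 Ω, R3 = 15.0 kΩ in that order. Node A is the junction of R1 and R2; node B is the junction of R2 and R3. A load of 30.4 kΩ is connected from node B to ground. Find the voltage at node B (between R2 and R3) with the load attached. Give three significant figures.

V ≈ 34.5 V

At node B, R3 is in parallel with the load: R3‖R_L = 10040 Ω.
Below node A the resistance is R2 + (R3‖R_L) = 10210 Ω, so V_A = 37.9 × 10210/11030 = 35.08 V.
Then V_B = V_A × (R3‖R_L)/(R2 + R3‖R_L) = 35.08 × 10040/10210 = 34.5 V.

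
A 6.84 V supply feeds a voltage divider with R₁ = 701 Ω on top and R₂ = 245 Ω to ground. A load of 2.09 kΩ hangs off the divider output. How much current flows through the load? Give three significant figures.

R₂‖R_L = 219.3 Ω; V_out = 6.84 × 219.3/920.3 = 1.630 V.
I_L = V_out / R_L = 1.630 / 2.09 kΩ = 0.780 mA.

I_L ≈ 0.780 mA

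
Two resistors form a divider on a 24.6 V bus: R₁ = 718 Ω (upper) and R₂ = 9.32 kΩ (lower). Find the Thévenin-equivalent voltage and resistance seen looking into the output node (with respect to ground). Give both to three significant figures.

V_th = 22.8 V, R_th = 667 Ω

V_th is the open-circuit tap voltage: 24.6 × 9320/(718 + 9320) = 22.8 V.
With the supply zeroed, R₁ and R₂ appear in parallel from the tap: R_th = R₁‖R₂ = (718 × 9320)/10040 = 667 Ω.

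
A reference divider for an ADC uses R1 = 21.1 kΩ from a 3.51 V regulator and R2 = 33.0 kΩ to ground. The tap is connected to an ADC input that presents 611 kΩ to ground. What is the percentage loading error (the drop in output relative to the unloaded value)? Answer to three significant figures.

2.06 %

The divider's output (Thévenin) resistance is R1‖R2 = 12.87 kΩ.
Fractional drop under load = R_th/(R_th + R_L) = 12.87 / (12.87 + 611) = 0.02063.
So the output falls by 2.06 %.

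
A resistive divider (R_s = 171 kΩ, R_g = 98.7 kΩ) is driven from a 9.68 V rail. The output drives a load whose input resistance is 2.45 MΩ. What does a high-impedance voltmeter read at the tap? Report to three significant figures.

The load sits in parallel with R_g: R_g‖R_L = (98.7 × 2450) / (98.7 + 2450) = 94.88 kΩ.
V_out = 9.68 × 94.88 / (171 + 94.88) = 9.68 × 94.88/265.9 = 3.45 V.

V_out ≈ 3.45 V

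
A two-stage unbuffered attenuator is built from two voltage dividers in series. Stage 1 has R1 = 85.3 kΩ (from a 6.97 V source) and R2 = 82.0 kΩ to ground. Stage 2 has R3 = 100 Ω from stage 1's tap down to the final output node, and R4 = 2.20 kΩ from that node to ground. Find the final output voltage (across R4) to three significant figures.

Stage 2 presents R3+R4 = 2300 Ω as a load on stage 1's tap.
Stage 1's lower leg becomes R2‖(R3+R4) = 2237 Ω, so V_mid = 6.97 × 2237/87540 = 0.1781 V.
Stage 2 is itself unloaded: V_out = V_mid × R4/(R3+R4) = 0.1781 × 2200/2300 = 0.170 V.

V_out ≈ 0.170 V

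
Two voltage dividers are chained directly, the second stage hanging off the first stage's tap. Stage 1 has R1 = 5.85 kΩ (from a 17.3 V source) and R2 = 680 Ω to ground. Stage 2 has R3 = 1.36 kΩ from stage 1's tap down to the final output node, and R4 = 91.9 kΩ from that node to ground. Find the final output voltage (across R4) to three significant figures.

Stage 2 presents R3+R4 = 93260 Ω as a load on stage 1's tap.
Stage 1's lower leg becomes R2‖(R3+R4) = 675.1 Ω, so V_mid = 17.3 × 675.1/6525 = 1.790 V.
Stage 2 is itself unloaded: V_out = V_mid × R4/(R3+R4) = 1.790 × 91900/93260 = 1.76 V.

V_out ≈ 1.76 V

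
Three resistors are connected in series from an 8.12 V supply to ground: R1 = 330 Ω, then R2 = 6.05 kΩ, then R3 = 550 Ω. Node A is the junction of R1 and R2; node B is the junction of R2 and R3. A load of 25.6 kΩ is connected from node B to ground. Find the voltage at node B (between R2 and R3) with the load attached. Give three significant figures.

At node B, R3 is in parallel with the load: R3‖R_L = 538.4 Ω.
Below node A the resistance is R2 + (R3‖R_L) = 6588 Ω, so V_A = 8.12 × 6588/6918 = 7.733 V.
Then V_B = V_A × (R3‖R_L)/(R2 + R3‖R_L) = 7.733 × 538.4/6588 = 0.632 V.

V ≈ 0.632 V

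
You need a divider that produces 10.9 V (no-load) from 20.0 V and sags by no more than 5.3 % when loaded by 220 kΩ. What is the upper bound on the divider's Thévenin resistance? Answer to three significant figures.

R_th ≤ 12.3 kΩ

Loading drop = R_th/(R_th + R_L) ≤ 0.0530, so R_th ≤ R_L · ε/(1−ε) = 220 kΩ × 0.0530/0.9470 = 12.3 kΩ.
(Any R1, R2 with R2/(R1+R2) = 0.545 and R1‖R2 ≤ 12.3 kΩ will meet the spec.)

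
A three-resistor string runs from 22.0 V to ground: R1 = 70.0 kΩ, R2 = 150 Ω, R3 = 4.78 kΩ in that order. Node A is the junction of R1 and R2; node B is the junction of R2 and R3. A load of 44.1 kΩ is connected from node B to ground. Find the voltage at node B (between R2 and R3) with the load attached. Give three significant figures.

At node B, R3 is in parallel with the load: R3‖R_L = 4313 Ω.
Below node A the resistance is R2 + (R3‖R_L) = 4463 Ω, so V_A = 22.0 × 4463/74460 = 1.318 V.
Then V_B = V_A × (R3‖R_L)/(R2 + R3‖R_L) = 1.318 × 4313/4463 = 1.27 V.

V ≈ 1.27 V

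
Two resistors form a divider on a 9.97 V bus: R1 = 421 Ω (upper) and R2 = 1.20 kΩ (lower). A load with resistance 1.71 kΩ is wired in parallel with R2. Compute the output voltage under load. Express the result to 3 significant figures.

The load sits in parallel with R2: R2‖R_L = (1200 × 1710) / (1200 + 1710) = 705.2 Ω.
V_out = 9.97 × 705.2 / (421 + 705.2) = 9.97 × 705.2/1126 = 6.24 V.

V_out ≈ 6.24 V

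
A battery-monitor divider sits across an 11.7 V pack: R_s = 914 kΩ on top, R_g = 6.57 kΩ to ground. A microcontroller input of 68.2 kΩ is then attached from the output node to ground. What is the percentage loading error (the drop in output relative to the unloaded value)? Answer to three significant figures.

The divider's output (Thévenin) resistance is R_s‖R_g = 6.523 kΩ.
Fractional drop under load = R_th/(R_th + R_L) = 6.523 / (6.523 + 68.2) = 0.08730.
So the output falls by 8.73 %.

8.73 %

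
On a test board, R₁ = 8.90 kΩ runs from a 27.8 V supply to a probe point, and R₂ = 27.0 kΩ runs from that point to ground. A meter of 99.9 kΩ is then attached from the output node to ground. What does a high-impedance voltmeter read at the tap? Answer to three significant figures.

V_out ≈ 19.6 V

The load sits in parallel with R₂: R₂‖R_L = (27.0 × 99.9) / (27.0 + 99.9) = 21.26 kΩ.
V_out = 27.8 × 21.26 / (8.90 + 21.26) = 27.8 × 21.26/30.16 = 19.6 V.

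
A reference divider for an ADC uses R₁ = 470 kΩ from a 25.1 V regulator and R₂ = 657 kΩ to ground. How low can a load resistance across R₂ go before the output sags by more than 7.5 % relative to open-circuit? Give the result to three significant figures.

R_L(min) ≈ 3.38 MΩ

Output resistance R_th = R₁‖R₂ = (470 × 657)/1127 = 274.0 kΩ.
The fractional drop is R_th/(R_th + R_L); requiring this ≤ 0.0750 gives R_L ≥ R_th(1/0.0750 − 1) = 274.0 × 12.33 = 3.38 MΩ.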